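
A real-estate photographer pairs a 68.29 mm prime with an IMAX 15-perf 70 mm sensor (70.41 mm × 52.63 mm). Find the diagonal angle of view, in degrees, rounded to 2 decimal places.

65.53°

Sensor diagonal = √(70.41² + 52.63²) = √7727.4850 ≈ 87.9061 mm.
Angle of view α = 2·arctan(d/2f) with d = 87.9061 mm and f = 68.29 mm.
d/2f = 0.64362; arctan(0.64362) ≈ 32.7663°, so α ≈ 65.5326°.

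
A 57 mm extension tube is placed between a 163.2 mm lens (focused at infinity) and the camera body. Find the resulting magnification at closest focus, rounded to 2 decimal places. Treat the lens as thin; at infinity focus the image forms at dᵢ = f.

0.35×

The tube moves the image plane from f to f + e, so dᵢ = 163.2 + 57 = 220.2 mm. Focus is achieved when 1/f = 1/dₒ + 1/dᵢ, giving dₒ = 1/(1/f − 1/(f+e)).
Magnification m = dᵢ/dₒ = (f+e)·(1/f − 1/(f+e)) = e/f = 57/163.2 ≈ 0.3493.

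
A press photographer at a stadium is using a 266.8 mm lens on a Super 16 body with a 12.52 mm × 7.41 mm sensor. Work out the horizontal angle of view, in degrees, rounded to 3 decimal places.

Angle of view α = 2·arctan(w/2f) with w = 12.52 mm and f = 266.8 mm.
w/2f = 0.02346; arctan(0.02346) ≈ 1.3441°, so α ≈ 2.6882°.

2.688°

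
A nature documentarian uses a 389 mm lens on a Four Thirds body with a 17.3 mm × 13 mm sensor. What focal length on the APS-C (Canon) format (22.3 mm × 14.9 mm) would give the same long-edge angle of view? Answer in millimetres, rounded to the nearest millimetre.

501 mm

Equal angle of view means equal width/f ratio, so f₂ = f₁ · (width₂/width₁) = 389 × 22.3/17.3.
f₂ = 389 × 1.28902 ≈ 501.428 mm.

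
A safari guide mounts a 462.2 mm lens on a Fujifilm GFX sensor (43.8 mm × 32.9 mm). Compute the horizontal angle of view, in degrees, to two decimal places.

Angle of view α = 2·arctan(w/2f) with w = 43.8 mm and f = 462.2 mm.
w/2f = 0.04738; arctan(0.04738) ≈ 2.7128°, so α ≈ 5.4255°.

5.43°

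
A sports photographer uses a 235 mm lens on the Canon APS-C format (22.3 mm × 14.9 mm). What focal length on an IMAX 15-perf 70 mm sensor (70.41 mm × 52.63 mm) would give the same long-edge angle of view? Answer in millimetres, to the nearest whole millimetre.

742 mm

Equal angle of view means equal width/f ratio, so f₂ = f₁ · (width₂/width₁) = 235 × 70.41/22.3.
f₂ = 235 × 3.15740 ≈ 741.989 mm.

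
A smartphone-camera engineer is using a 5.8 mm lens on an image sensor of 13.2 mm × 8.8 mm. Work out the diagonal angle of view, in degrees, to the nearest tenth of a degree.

Sensor diagonal = √(13.2² + 8.8²) = √251.6800 ≈ 15.8644 mm.
Angle of view α = 2·arctan(d/2f) with d = 15.8644 mm and f = 5.8 mm.
d/2f = 1.36762; arctan(1.36762) ≈ 53.8259°, so α ≈ 107.6518°.

107.7°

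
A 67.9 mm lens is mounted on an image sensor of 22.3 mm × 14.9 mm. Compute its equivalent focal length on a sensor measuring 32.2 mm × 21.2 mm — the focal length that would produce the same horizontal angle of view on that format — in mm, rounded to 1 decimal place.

98.0 mm

Equal angle of view means equal width/f ratio, so f₂ = f₁ · (width₂/width₁) = 67.9 × 32.2/22.3.
f₂ = 67.9 × 1.44395 ≈ 98.044 mm.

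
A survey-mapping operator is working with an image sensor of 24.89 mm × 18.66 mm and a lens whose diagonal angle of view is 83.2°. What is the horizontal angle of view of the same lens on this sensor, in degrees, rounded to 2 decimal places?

Sensor diagonal = √(24.89² + 18.66²) = √967.7077 ≈ 31.1080 mm.
From the diagonal AOV: f = 31.1080 / (2·tan(41.6°)) = 31.1080 / 1.77568 ≈ 17.5189 mm.
Horizontal AOV = 2·arctan(24.89 / (2 × 17.5189)) = 2·arctan(0.71038) ≈ 70.7781°.

70.78°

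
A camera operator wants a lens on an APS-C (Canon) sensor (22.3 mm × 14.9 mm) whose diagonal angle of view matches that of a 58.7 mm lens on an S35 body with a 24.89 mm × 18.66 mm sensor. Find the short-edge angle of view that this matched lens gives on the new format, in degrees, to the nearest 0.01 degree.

16.75°

Sensor diagonal = √(24.89² + 18.66²) = √967.7077 ≈ 31.1080 mm.
Sensor diagonal = √(22.3² + 14.9²) = √719.3000 ≈ 26.8198 mm.
Equal diagonal AOV ⇒ f₂ = f₁ · 26.8198/31.1080 = 58.7 × 0.86215 ≈ 50.6082 mm.
Short-edge AOV on the new format = 2·arctan(14.9 / (2 × 50.6082)) = 2·arctan(0.14721) ≈ 16.7486°.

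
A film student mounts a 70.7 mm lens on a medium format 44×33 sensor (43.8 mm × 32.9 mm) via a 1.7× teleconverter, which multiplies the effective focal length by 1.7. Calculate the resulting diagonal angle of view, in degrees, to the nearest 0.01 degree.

Effective focal length f = 70.7 × 1.7 = 120.19 mm.
Sensor diagonal = √(43.8² + 32.9²) = √3000.8500 ≈ 54.7800 mm.
α = 2·arctan(54.780 / (2 × 120.19)) = 2·arctan(0.22789) ≈ 25.6757°.

25.68°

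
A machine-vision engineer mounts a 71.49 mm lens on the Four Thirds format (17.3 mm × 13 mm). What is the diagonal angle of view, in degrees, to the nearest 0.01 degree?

Sensor diagonal = √(17.3² + 13²) = √468.2900 ≈ 21.6400 mm.
Angle of view α = 2·arctan(d/2f) with d = 21.6400 mm and f = 71.49 mm.
d/2f = 0.15135; arctan(0.15135) ≈ 8.6064°, so α ≈ 17.2128°.

17.21°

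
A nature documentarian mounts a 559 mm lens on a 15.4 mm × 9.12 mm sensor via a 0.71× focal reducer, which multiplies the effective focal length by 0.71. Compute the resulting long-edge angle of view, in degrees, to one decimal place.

2.2°

Effective focal length f = 559 × 0.71 = 396.89 mm.
α = 2·arctan(15.4 / (2 × 396.89)) = 2·arctan(0.01940) ≈ 2.2229°.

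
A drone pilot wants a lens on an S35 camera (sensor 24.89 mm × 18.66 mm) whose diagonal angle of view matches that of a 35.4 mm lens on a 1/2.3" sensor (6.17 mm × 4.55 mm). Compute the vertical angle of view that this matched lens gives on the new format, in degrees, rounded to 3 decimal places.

Sensor diagonal = √(6.17² + 4.55²) = √58.7714 ≈ 7.6663 mm.
Sensor diagonal = √(24.89² + 18.66²) = √967.7077 ≈ 31.1080 mm.
Equal diagonal AOV ⇒ f₂ = f₁ · 31.1080/7.6663 = 35.4 × 4.05779 ≈ 143.6456 mm.
Vertical AOV on the new format = 2·arctan(18.66 / (2 × 143.6456)) = 2·arctan(0.06495) ≈ 7.4325°.

7.432°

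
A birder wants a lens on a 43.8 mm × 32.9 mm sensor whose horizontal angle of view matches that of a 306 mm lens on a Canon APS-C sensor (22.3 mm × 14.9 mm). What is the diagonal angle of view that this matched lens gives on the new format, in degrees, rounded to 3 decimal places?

5.219°

Equal horizontal AOV ⇒ f₂ = f₁ · 43.8/22.3 = 306 × 1.96413 ≈ 601.0224 mm.
Sensor diagonal = √(43.8² + 32.9²) = √3000.8500 ≈ 54.7800 mm.
Diagonal AOV on the new format = 2·arctan(54.7800 / (2 × 601.0224)) = 2·arctan(0.04557) ≈ 5.2186°.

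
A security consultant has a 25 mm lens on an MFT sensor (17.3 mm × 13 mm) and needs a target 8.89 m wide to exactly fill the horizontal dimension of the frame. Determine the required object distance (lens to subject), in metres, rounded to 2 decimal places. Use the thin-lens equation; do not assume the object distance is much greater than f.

12.87 m

W: 8.89 m = 8890 mm.
Magnification m = w/W = dᵢ/dₒ; combined with 1/f = 1/dₒ + 1/dᵢ this gives dₒ = f·(1 + W/w).
dₒ = 25 mm × (1 + 8890/17.3) = 25 × 514.8728 ≈ 12871.821 mm = 12.8718 m.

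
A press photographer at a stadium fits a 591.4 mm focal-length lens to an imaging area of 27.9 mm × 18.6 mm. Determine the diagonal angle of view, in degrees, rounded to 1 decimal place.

Sensor diagonal = √(27.9² + 18.6²) = √1124.3700 ≈ 33.5316 mm.
Angle of view α = 2·arctan(d/2f) with d = 33.5316 mm and f = 591.4 mm.
d/2f = 0.02835; arctan(0.02835) ≈ 1.6239°, so α ≈ 3.2477°.

3.2°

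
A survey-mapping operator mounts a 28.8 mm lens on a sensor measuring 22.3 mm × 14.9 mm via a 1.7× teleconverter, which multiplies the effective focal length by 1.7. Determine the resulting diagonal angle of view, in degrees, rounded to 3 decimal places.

Effective focal length f = 28.8 × 1.7 = 48.96 mm.
Sensor diagonal = √(22.3² + 14.9²) = √719.3000 ≈ 26.8198 mm.
α = 2·arctan(26.820 / (2 × 48.96)) = 2·arctan(0.27389) ≈ 30.6347°.

30.635°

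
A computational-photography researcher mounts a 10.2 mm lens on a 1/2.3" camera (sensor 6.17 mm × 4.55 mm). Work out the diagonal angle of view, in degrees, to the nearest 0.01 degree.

Sensor diagonal = √(6.17² + 4.55²) = √58.7714 ≈ 7.6663 mm.
Angle of view α = 2·arctan(d/2f) with d = 7.6663 mm and f = 10.2 mm.
d/2f = 0.37580; arctan(0.37580) ≈ 20.5960°, so α ≈ 41.1921°.

41.19°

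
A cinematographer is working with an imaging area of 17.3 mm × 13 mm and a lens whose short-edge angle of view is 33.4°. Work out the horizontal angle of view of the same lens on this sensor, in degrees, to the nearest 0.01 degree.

From the short-edge AOV: f = 13 / (2·tan(16.7°)) = 13 / 0.60003 ≈ 21.6656 mm.
Horizontal AOV = 2·arctan(17.3 / (2 × 21.6656)) = 2·arctan(0.39925) ≈ 43.5287°.

43.53°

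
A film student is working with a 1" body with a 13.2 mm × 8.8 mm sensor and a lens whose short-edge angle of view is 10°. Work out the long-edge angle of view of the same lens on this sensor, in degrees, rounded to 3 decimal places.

From the short-edge AOV: f = 8.8 / (2·tan(5°)) = 8.8 / 0.17498 ≈ 50.2922 mm.
Long-edge AOV = 2·arctan(13.2 / (2 × 50.2922)) = 2·arctan(0.13123) ≈ 14.9527°.

14.953°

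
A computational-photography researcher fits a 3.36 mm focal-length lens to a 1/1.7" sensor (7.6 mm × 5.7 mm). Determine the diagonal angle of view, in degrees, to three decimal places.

109.451°

Sensor diagonal = √(7.6² + 5.7²) = √90.2500 ≈ 9.5000 mm.
Angle of view α = 2·arctan(d/2f) with d = 9.5000 mm and f = 3.36 mm.
d/2f = 1.41369; arctan(1.41369) ≈ 54.7256°, so α ≈ 109.4512°.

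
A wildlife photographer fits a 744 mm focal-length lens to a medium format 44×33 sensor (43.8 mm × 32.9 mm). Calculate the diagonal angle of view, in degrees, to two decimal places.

4.22°

Sensor diagonal = √(43.8² + 32.9²) = √3000.8500 ≈ 54.7800 mm.
Angle of view α = 2·arctan(d/2f) with d = 54.7800 mm and f = 744 mm.
d/2f = 0.03681; arctan(0.03681) ≈ 2.1084°, so α ≈ 4.2167°.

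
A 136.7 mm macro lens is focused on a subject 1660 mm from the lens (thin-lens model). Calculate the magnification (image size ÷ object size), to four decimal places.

Thin lens: 1/f = 1/dₒ + 1/dᵢ → 1/dᵢ = 1/136.7 − 1/1660 = 0.0067129 mm⁻¹, so dᵢ ≈ 148.9674 mm.
Magnification m = dᵢ/dₒ = 148.9674/1660 ≈ 0.08974.

0.0897×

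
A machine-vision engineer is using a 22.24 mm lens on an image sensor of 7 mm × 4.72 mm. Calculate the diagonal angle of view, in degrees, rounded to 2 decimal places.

21.49°

Sensor diagonal = √(7² + 4.72²) = √71.2784 ≈ 8.4427 mm.
Angle of view α = 2·arctan(d/2f) with d = 8.4427 mm and f = 22.24 mm.
d/2f = 0.18981; arctan(0.18981) ≈ 10.7473°, so α ≈ 21.4947°.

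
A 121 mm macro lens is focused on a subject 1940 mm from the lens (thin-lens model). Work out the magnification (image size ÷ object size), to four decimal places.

Thin lens: 1/f = 1/dₒ + 1/dᵢ → 1/dᵢ = 1/121 − 1/1940 = 0.0077490 mm⁻¹, so dᵢ ≈ 129.0489 mm.
Magnification m = dᵢ/dₒ = 129.0489/1940 ≈ 0.06652.

0.0665×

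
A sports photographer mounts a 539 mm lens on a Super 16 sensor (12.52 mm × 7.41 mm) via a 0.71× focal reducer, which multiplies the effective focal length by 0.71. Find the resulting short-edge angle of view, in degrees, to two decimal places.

1.11°

Effective focal length f = 539 × 0.71 = 382.69 mm.
α = 2·arctan(7.41 / (2 × 382.69)) = 2·arctan(0.00968) ≈ 1.1094°.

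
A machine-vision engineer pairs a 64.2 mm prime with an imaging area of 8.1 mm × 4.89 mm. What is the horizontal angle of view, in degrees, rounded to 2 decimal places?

Angle of view α = 2·arctan(w/2f) with w = 8.1 mm and f = 64.2 mm.
w/2f = 0.06308; arctan(0.06308) ≈ 3.6097°, so α ≈ 7.2193°.

7.22°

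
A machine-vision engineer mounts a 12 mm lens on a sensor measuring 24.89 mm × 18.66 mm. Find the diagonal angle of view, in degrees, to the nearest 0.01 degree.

Sensor diagonal = √(24.89² + 18.66²) = √967.7077 ≈ 31.1080 mm.
Angle of view α = 2·arctan(d/2f) with d = 31.1080 mm and f = 12 mm.
d/2f = 1.29617; arctan(1.29617) ≈ 52.3496°, so α ≈ 104.6992°.

104.70°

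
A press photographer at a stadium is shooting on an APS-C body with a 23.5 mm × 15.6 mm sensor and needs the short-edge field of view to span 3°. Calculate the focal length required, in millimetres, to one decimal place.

297.9 mm

From α = 2·arctan(h/2f) we get f = h / (2·tan(α/2)).
With h = 15.6 mm and α/2 = 1.5°, tan(α/2) ≈ 0.02619, so f ≈ 15.6 / 0.05237 ≈ 297.8700 mm.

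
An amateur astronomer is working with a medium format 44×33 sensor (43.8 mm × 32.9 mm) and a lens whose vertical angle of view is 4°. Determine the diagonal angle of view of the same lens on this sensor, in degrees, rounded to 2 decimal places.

From the vertical AOV: f = 32.9 / (2·tan(2°)) = 32.9 / 0.06984 ≈ 471.0664 mm.
Sensor diagonal = √(43.8² + 32.9²) = √3000.8500 ≈ 54.7800 mm.
Diagonal AOV = 2·arctan(54.7800 / (2 × 471.0664)) = 2·arctan(0.05814) ≈ 6.6554°.

6.66°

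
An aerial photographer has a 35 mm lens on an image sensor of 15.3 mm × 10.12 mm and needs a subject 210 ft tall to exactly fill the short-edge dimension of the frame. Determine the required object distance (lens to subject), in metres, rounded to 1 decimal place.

221.4 m

W: 210 ft × 304.8 mm/ft = 64008.00 mm.
Magnification m = h/W = dᵢ/dₒ; combined with 1/f = 1/dₒ + 1/dᵢ this gives dₒ = f·(1 + W/h).
dₒ = 35 mm × (1 + 64008/10.12) = 35 × 6325.9010 ≈ 221406.534 mm = 221.407 m.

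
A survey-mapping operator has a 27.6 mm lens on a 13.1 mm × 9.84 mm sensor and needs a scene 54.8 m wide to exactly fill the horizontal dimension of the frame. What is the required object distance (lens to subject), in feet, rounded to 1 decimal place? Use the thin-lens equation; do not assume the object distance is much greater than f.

W: 54.8 m = 54800 mm.
Magnification m = w/W = dᵢ/dₒ; combined with 1/f = 1/dₒ + 1/dᵢ this gives dₒ = f·(1 + W/w).
dₒ = 27.6 mm × (1 + 54800/13.1) = 27.6 × 4184.2061 ≈ 115484.089 mm = 115484.089/304.8 ft = 378.885 ft.

378.9 ft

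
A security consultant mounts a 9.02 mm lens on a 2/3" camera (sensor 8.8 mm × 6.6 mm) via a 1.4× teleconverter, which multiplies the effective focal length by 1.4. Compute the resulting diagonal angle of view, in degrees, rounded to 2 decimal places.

Effective focal length f = 9.02 × 1.4 = 12.628 mm.
Sensor diagonal = √(8.8² + 6.6²) = √121.0000 ≈ 11.0000 mm.
α = 2·arctan(11.000 / (2 × 12.628)) = 2·arctan(0.43554) ≈ 47.0701°.

47.07°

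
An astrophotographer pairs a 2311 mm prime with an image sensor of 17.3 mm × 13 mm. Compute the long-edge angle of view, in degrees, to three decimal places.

Angle of view α = 2·arctan(w/2f) with w = 17.3 mm and f = 2311 mm.
w/2f = 0.00374; arctan(0.00374) ≈ 0.2145°, so α ≈ 0.4289°.

0.429°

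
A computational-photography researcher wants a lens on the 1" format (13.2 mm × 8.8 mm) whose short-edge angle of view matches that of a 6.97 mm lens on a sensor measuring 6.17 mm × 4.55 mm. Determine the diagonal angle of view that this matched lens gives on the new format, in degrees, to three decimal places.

Equal short-edge AOV ⇒ f₂ = f₁ · 8.8/4.55 = 6.97 × 1.93407 ≈ 13.4804 mm.
Sensor diagonal = √(13.2² + 8.8²) = √251.6800 ≈ 15.8644 mm.
Diagonal AOV on the new format = 2·arctan(15.8644 / (2 × 13.4804)) = 2·arctan(0.58842) ≈ 60.9471°.

60.947°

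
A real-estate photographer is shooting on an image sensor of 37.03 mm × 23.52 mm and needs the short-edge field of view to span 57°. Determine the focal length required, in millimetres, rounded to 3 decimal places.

From α = 2·arctan(h/2f) we get f = h / (2·tan(α/2)).
With h = 23.52 mm and α/2 = 28.5°, tan(α/2) ≈ 0.54296, so f ≈ 23.52 / 1.08591 ≈ 21.6592 mm.

21.659 mm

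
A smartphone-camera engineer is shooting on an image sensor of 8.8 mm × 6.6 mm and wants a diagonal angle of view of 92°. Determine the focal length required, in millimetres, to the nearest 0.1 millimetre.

5.3 mm

Sensor diagonal = √(8.8² + 6.6²) = √121.0000 ≈ 11.0000 mm.
From α = 2·arctan(d/2f) we get f = d / (2·tan(α/2)).
With d = 11.0000 mm and α/2 = 46°, tan(α/2) ≈ 1.03553, so f ≈ 11.0000 / 2.07106 ≈ 5.3113 mm.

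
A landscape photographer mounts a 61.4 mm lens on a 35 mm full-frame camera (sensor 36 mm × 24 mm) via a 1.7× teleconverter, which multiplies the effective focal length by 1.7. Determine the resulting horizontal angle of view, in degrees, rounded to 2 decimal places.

Effective focal length f = 61.4 × 1.7 = 104.38 mm.
α = 2·arctan(36 / (2 × 104.38)) = 2·arctan(0.17245) ≈ 19.5685°.

19.57°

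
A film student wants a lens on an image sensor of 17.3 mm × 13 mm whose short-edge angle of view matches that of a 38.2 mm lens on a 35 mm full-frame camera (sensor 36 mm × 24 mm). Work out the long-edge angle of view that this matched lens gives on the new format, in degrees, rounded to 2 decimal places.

Equal short-edge AOV ⇒ f₂ = f₁ · 13/24 = 38.2 × 0.54167 ≈ 20.6917 mm.
Long-edge AOV on the new format = 2·arctan(17.3 / (2 × 20.6917)) = 2·arctan(0.41804) ≈ 45.3740°.

45.37°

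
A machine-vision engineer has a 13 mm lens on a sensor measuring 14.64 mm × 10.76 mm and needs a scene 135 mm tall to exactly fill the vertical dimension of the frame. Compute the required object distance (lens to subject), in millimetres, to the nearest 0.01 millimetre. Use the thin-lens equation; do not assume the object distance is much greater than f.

176.10 mm

Magnification m = h/W = dᵢ/dₒ; combined with 1/f = 1/dₒ + 1/dᵢ this gives dₒ = f·(1 + W/h).
dₒ = 13 mm × (1 + 135/10.76) = 13 × 13.5465 ≈ 176.104 mm.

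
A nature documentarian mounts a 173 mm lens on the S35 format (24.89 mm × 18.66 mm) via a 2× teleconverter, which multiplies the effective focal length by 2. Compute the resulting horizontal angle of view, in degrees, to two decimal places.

Effective focal length f = 173 × 2 = 346 mm.
α = 2·arctan(24.89 / (2 × 346)) = 2·arctan(0.03597) ≈ 4.1199°.

4.12°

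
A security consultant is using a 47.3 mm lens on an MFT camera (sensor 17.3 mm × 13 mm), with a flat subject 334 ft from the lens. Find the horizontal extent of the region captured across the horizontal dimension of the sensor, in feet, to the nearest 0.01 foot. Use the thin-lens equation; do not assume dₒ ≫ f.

122.10 ft

dₒ: 334 ft × 304.8 mm/ft = 101803.20 mm.
Similar triangles through the lens centre give W/dₒ = w/dᵢ; with 1/f = 1/dₒ + 1/dᵢ this gives W = w·(dₒ − f)/f.
W = 17.3 mm × (101803 − 47.3) / 47.3 = 17.3 × 2151.2875 ≈ 37217.273 mm = 37217.273/304.8 ft = 122.104 ft.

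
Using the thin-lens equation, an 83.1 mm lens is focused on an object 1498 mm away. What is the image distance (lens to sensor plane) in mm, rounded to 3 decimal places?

1/dᵢ = 1/f − 1/dₒ = 1/83.1 − 1/1498 = 0.0113661 mm⁻¹.
dᵢ = 1/0.0113661 ≈ 87.9806 mm.

87.981 mm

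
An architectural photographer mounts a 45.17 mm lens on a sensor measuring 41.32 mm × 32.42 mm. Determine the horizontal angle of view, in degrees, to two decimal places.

49.16°

Angle of view α = 2·arctan(w/2f) with w = 41.32 mm and f = 45.17 mm.
w/2f = 0.45738; arctan(0.45738) ≈ 24.5786°, so α ≈ 49.1571°.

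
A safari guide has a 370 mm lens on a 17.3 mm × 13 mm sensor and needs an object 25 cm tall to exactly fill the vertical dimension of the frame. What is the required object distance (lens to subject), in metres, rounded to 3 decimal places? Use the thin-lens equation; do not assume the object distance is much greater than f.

7.485 m

W: 25 cm = 250 mm.
Magnification m = h/W = dᵢ/dₒ; combined with 1/f = 1/dₒ + 1/dᵢ this gives dₒ = f·(1 + W/h).
dₒ = 370 mm × (1 + 250/13) = 370 × 20.2308 ≈ 7485.385 mm = 7.48538 m.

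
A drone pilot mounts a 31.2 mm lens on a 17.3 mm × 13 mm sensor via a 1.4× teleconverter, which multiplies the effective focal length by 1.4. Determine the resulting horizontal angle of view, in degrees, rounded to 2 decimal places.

Effective focal length f = 31.2 × 1.4 = 43.68 mm.
α = 2·arctan(17.3 / (2 × 43.68)) = 2·arctan(0.19803) ≈ 22.4028°.

22.40°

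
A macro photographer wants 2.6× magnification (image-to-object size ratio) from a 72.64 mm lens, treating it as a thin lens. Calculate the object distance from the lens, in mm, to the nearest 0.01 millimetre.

100.58 mm

With m = dᵢ/dₒ and 1/f = 1/dₒ + 1/dᵢ, substituting dᵢ = m·dₒ gives 1/f = (1 + 1/m)/dₒ, hence dₒ = f·(1 + 1/m).
dₒ = 72.64 × (1 + 1/2.6) = 72.64 × 1.38462 ≈ 100.578 mm.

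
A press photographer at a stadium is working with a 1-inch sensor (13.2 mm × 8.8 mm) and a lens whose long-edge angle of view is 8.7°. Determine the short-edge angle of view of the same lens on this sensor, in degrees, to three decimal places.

From the long-edge AOV: f = 13.2 / (2·tan(4.35°)) = 13.2 / 0.15214 ≈ 86.7644 mm.
Short-edge AOV = 2·arctan(8.8 / (2 × 86.7644)) = 2·arctan(0.05071) ≈ 5.8062°.

5.806°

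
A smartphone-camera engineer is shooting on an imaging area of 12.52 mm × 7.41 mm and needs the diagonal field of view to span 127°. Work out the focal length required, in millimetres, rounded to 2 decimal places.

Sensor diagonal = √(12.52² + 7.41²) = √211.6585 ≈ 14.5485 mm.
From α = 2·arctan(d/2f) we get f = d / (2·tan(α/2)).
With d = 14.5485 mm and α/2 = 63.5°, tan(α/2) ≈ 2.00569, so f ≈ 14.5485 / 4.01138 ≈ 3.6268 mm.

3.63 mm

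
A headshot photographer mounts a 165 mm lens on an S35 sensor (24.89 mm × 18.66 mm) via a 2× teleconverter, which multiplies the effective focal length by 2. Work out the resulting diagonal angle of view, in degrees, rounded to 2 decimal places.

Effective focal length f = 165 × 2 = 330 mm.
Sensor diagonal = √(24.89² + 18.66²) = √967.7077 ≈ 31.1080 mm.
α = 2·arctan(31.108 / (2 × 330)) = 2·arctan(0.04713) ≈ 5.3971°.

5.40°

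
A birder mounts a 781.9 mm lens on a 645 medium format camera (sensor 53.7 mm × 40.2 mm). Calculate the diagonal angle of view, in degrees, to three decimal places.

Sensor diagonal = √(53.7² + 40.2²) = √4499.7300 ≈ 67.0800 mm.
Angle of view α = 2·arctan(d/2f) with d = 67.0800 mm and f = 781.9 mm.
d/2f = 0.04290; arctan(0.04290) ≈ 2.4562°, so α ≈ 4.9125°.

4.912°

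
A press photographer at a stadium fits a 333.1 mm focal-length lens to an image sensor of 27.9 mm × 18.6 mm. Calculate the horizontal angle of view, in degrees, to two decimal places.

4.80°

Angle of view α = 2·arctan(w/2f) with w = 27.9 mm and f = 333.1 mm.
w/2f = 0.04188; arctan(0.04188) ≈ 2.3981°, so α ≈ 4.7962°.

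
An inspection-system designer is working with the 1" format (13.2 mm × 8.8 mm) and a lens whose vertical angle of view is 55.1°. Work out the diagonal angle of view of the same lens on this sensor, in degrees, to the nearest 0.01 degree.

From the vertical AOV: f = 8.8 / (2·tan(27.55°)) = 8.8 / 1.04335 ≈ 8.4343 mm.
Sensor diagonal = √(13.2² + 8.8²) = √251.6800 ≈ 15.8644 mm.
Diagonal AOV = 2·arctan(15.8644 / (2 × 8.4343)) = 2·arctan(0.94047) ≈ 86.4854°.

86.49°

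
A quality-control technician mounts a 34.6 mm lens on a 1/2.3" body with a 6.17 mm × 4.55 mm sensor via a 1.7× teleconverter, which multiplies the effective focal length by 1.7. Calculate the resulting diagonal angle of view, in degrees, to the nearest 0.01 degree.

7.46°

Effective focal length f = 34.6 × 1.7 = 58.82 mm.
Sensor diagonal = √(6.17² + 4.55²) = √58.7714 ≈ 7.6663 mm.
α = 2·arctan(7.666 / (2 × 58.82)) = 2·arctan(0.06517) ≈ 7.4570°.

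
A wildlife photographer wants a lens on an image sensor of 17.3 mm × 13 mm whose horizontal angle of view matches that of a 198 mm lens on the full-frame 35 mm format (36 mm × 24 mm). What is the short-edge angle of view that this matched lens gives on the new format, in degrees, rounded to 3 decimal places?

Equal horizontal AOV ⇒ f₂ = f₁ · 17.3/36 = 198 × 0.48056 ≈ 95.1500 mm.
Short-edge AOV on the new format = 2·arctan(13 / (2 × 95.1500)) = 2·arctan(0.06831) ≈ 7.8160°.

7.816°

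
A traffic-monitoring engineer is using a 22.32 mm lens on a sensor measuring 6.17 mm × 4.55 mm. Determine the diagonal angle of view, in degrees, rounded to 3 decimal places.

19.489°

Sensor diagonal = √(6.17² + 4.55²) = √58.7714 ≈ 7.6663 mm.
Angle of view α = 2·arctan(d/2f) with d = 7.6663 mm and f = 22.32 mm.
d/2f = 0.17174; arctan(0.17174) ≈ 9.7446°, so α ≈ 19.4893°.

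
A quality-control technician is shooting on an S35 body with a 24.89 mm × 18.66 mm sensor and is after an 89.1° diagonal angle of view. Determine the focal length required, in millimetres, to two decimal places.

15.80 mm

Sensor diagonal = √(24.89² + 18.66²) = √967.7077 ≈ 31.1080 mm.
From α = 2·arctan(d/2f) we get f = d / (2·tan(α/2)).
With d = 31.1080 mm and α/2 = 44.55°, tan(α/2) ≈ 0.98441, so f ≈ 31.1080 / 1.96883 ≈ 15.8003 mm.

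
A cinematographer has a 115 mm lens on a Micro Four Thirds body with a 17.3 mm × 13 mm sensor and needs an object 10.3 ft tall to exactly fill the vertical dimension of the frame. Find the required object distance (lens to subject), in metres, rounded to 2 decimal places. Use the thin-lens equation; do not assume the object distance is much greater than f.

W: 10.3 ft × 304.8 mm/ft = 3139.44 mm.
Magnification m = h/W = dᵢ/dₒ; combined with 1/f = 1/dₒ + 1/dᵢ this gives dₒ = f·(1 + W/h).
dₒ = 115 mm × (1 + 3139.44/13) = 115 × 242.4954 ≈ 27886.968 mm = 27.887 m.

27.89 m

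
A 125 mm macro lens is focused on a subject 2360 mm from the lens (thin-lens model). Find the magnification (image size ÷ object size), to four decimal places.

0.0559×

Thin lens: 1/f = 1/dₒ + 1/dᵢ → 1/dᵢ = 1/125 − 1/2360 = 0.0075763 mm⁻¹, so dᵢ ≈ 131.9911 mm.
Magnification m = dᵢ/dₒ = 131.9911/2360 ≈ 0.05593.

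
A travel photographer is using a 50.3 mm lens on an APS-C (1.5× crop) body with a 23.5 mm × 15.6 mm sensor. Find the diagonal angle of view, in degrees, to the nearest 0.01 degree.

Sensor diagonal = √(23.5² + 15.6²) = √795.6100 ≈ 28.2066 mm.
Angle of view α = 2·arctan(d/2f) with d = 28.2066 mm and f = 50.3 mm.
d/2f = 0.28038; arctan(0.28038) ≈ 15.6626°, so α ≈ 31.3252°.

31.33°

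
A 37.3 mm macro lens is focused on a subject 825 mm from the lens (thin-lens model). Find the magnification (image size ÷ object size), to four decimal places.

0.0474×

Thin lens: 1/f = 1/dₒ + 1/dᵢ → 1/dᵢ = 1/37.3 − 1/825 = 0.0255975 mm⁻¹, so dᵢ ≈ 39.0663 mm.
Magnification m = dᵢ/dₒ = 39.0663/825 ≈ 0.04735.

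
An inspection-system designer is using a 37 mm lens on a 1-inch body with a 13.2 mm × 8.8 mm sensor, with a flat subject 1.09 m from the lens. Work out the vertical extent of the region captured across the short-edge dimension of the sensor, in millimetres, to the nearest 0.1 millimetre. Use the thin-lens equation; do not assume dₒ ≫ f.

dₒ: 1.09 m = 1090 mm.
Similar triangles through the lens centre give W/dₒ = h/dᵢ; with 1/f = 1/dₒ + 1/dᵢ this gives W = h·(dₒ − f)/f.
W = 8.8 mm × (1090 − 37) / 37 = 8.8 × 28.4595 ≈ 250.443 mm.

250.4 mm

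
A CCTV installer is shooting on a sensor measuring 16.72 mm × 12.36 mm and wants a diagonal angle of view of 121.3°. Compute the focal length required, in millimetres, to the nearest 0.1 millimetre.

Sensor diagonal = √(16.72² + 12.36²) = √432.3280 ≈ 20.7925 mm.
From α = 2·arctan(d/2f) we get f = d / (2·tan(α/2)).
With d = 20.7925 mm and α/2 = 60.65°, tan(α/2) ≈ 1.77834, so f ≈ 20.7925 / 3.55668 ≈ 5.8460 mm.

5.8 mm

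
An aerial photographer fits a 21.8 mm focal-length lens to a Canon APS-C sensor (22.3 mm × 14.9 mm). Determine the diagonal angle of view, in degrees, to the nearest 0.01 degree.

Sensor diagonal = √(22.3² + 14.9²) = √719.3000 ≈ 26.8198 mm.
Angle of view α = 2·arctan(d/2f) with d = 26.8198 mm and f = 21.8 mm.
d/2f = 0.61513; arctan(0.61513) ≈ 31.5970°, so α ≈ 63.1940°.

63.19°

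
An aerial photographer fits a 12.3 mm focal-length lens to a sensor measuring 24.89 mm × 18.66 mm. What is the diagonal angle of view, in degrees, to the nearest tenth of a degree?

Sensor diagonal = √(24.89² + 18.66²) = √967.7077 ≈ 31.1080 mm.
Angle of view α = 2·arctan(d/2f) with d = 31.1080 mm and f = 12.3 mm.
d/2f = 1.26455; arctan(1.26455) ≈ 51.6633°, so α ≈ 103.3266°.

103.3°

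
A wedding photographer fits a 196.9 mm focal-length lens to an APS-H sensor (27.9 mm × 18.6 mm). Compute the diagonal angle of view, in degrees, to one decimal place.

9.7°

Sensor diagonal = √(27.9² + 18.6²) = √1124.3700 ≈ 33.5316 mm.
Angle of view α = 2·arctan(d/2f) with d = 33.5316 mm and f = 196.9 mm.
d/2f = 0.08515; arctan(0.08515) ≈ 4.8669°, so α ≈ 9.7339°.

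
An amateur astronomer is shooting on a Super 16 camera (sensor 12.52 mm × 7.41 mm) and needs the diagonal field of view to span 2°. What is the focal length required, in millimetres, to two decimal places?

416.74 mm

Sensor diagonal = √(12.52² + 7.41²) = √211.6585 ≈ 14.5485 mm.
From α = 2·arctan(d/2f) we get f = d / (2·tan(α/2)).
With d = 14.5485 mm and α/2 = 1°, tan(α/2) ≈ 0.01746, so f ≈ 14.5485 / 0.03491 ≈ 416.7412 mm.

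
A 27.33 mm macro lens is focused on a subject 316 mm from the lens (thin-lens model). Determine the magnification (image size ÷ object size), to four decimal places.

Thin lens: 1/f = 1/dₒ + 1/dᵢ → 1/dᵢ = 1/27.33 − 1/316 = 0.0334253 mm⁻¹, so dᵢ ≈ 29.9175 mm.
Magnification m = dᵢ/dₒ = 29.9175/316 ≈ 0.09468.

0.0947×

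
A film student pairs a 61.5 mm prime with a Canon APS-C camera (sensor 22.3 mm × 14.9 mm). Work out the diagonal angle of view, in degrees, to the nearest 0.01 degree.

Sensor diagonal = √(22.3² + 14.9²) = √719.3000 ≈ 26.8198 mm.
Angle of view α = 2·arctan(d/2f) with d = 26.8198 mm and f = 61.5 mm.
d/2f = 0.21805; arctan(0.21805) ≈ 12.3006°, so α ≈ 24.6013°.

24.60°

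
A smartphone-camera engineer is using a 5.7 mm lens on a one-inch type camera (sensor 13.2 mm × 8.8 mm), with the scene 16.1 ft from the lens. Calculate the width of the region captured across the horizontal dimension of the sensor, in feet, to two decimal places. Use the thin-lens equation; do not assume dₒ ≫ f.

37.24 ft

dₒ: 16.1 ft × 304.8 mm/ft = 4907.28 mm.
Similar triangles through the lens centre give W/dₒ = w/dᵢ; with 1/f = 1/dₒ + 1/dᵢ this gives W = w·(dₒ − f)/f.
W = 13.2 mm × (4907.28 − 5.7) / 5.7 = 13.2 × 859.9263 ≈ 11351.027 mm = 11351.027/304.8 ft = 37.2409 ft.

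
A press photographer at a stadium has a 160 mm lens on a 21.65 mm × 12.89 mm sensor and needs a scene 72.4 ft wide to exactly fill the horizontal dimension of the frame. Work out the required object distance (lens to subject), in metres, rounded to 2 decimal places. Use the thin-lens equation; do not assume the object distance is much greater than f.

W: 72.4 ft × 304.8 mm/ft = 22067.52 mm.
Magnification m = w/W = dᵢ/dₒ; combined with 1/f = 1/dₒ + 1/dᵢ this gives dₒ = f·(1 + W/w).
dₒ = 160 mm × (1 + 22067.5/21.65) = 160 × 1020.2850 ≈ 163245.593 mm = 163.246 m.

163.25 m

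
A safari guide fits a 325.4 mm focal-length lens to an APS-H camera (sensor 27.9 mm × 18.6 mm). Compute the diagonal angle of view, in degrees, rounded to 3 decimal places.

Sensor diagonal = √(27.9² + 18.6²) = √1124.3700 ≈ 33.5316 mm.
Angle of view α = 2·arctan(d/2f) with d = 33.5316 mm and f = 325.4 mm.
d/2f = 0.05152; arctan(0.05152) ≈ 2.9495°, so α ≈ 5.8990°.

5.899°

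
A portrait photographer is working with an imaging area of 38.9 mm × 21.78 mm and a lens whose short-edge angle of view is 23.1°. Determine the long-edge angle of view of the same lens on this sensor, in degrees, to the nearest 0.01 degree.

From the short-edge AOV: f = 21.78 / (2·tan(11.55°)) = 21.78 / 0.40872 ≈ 53.2880 mm.
Long-edge AOV = 2·arctan(38.9 / (2 × 53.2880)) = 2·arctan(0.36500) ≈ 40.1039°.

40.10°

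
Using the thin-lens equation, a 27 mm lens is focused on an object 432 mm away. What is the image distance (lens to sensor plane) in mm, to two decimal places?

28.80 mm

1/dᵢ = 1/f − 1/dₒ = 1/27 − 1/432 = 0.0347222 mm⁻¹.
dᵢ = 1/0.0347222 ≈ 28.8000 mm.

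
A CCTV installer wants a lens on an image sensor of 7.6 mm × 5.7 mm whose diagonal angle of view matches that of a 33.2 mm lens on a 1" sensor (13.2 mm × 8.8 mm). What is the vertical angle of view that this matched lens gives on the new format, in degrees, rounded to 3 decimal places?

Sensor diagonal = √(13.2² + 8.8²) = √251.6800 ≈ 15.8644 mm.
Sensor diagonal = √(7.6² + 5.7²) = √90.2500 ≈ 9.5000 mm.
Equal diagonal AOV ⇒ f₂ = f₁ · 9.5000/15.8644 = 33.2 × 0.59882 ≈ 19.8810 mm.
Vertical AOV on the new format = 2·arctan(5.7 / (2 × 19.8810)) = 2·arctan(0.14335) ≈ 16.3159°.

16.316°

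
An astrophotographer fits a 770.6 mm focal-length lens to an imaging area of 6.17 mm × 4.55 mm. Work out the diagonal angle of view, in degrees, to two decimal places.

0.57°

Sensor diagonal = √(6.17² + 4.55²) = √58.7714 ≈ 7.6663 mm.
Angle of view α = 2·arctan(d/2f) with d = 7.6663 mm and f = 770.6 mm.
d/2f = 0.00497; arctan(0.00497) ≈ 0.2850°, so α ≈ 0.5700°.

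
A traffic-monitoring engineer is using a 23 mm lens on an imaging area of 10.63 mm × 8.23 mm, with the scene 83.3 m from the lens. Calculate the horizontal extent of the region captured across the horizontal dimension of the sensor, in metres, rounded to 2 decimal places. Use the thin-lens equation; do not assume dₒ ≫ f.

dₒ: 83.3 m = 83300 mm.
Similar triangles through the lens centre give W/dₒ = w/dᵢ; with 1/f = 1/dₒ + 1/dᵢ this gives W = w·(dₒ − f)/f.
W = 10.63 mm × (83300 − 23) / 23 = 10.63 × 3620.7391 ≈ 38488.457 mm = 38.4885 m.

38.49 m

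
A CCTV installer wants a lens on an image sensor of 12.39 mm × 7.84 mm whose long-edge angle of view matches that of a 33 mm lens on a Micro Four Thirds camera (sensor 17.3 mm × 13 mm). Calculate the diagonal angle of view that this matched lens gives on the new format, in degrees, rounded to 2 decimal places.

Equal long-edge AOV ⇒ f₂ = f₁ · 12.39/17.3 = 33 × 0.71618 ≈ 23.6341 mm.
Sensor diagonal = √(12.39² + 7.84²) = √214.9777 ≈ 14.6621 mm.
Diagonal AOV on the new format = 2·arctan(14.6621 / (2 × 23.6341)) = 2·arctan(0.31019) ≈ 34.4667°.

34.47°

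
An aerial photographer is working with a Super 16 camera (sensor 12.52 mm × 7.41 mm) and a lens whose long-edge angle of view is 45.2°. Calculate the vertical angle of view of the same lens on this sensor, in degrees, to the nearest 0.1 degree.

From the long-edge AOV: f = 12.52 / (2·tan(22.6°)) = 12.52 / 0.83252 ≈ 15.0387 mm.
Vertical AOV = 2·arctan(7.41 / (2 × 15.0387)) = 2·arctan(0.24636) ≈ 27.6801°.

27.7°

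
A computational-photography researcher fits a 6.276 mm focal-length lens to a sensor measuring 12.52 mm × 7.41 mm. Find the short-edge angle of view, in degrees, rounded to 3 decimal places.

61.110°

Angle of view α = 2·arctan(h/2f) with h = 7.41 mm and f = 6.276 mm.
h/2f = 0.59034; arctan(0.59034) ≈ 30.5552°, so α ≈ 61.1105°.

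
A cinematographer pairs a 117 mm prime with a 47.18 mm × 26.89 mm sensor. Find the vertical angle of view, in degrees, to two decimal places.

13.11°

Angle of view α = 2·arctan(h/2f) with h = 26.89 mm and f = 117 mm.
h/2f = 0.11491; arctan(0.11491) ≈ 6.5554°, so α ≈ 13.1107°.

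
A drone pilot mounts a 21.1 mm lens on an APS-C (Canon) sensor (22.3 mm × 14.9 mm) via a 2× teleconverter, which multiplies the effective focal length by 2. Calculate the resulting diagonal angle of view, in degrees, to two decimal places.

Effective focal length f = 21.1 × 2 = 42.2 mm.
Sensor diagonal = √(22.3² + 14.9²) = √719.3000 ≈ 26.8198 mm.
α = 2·arctan(26.820 / (2 × 42.2)) = 2·arctan(0.31777) ≈ 35.2574°.

35.26°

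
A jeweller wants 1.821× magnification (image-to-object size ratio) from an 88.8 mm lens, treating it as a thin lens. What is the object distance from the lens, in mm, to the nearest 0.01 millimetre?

With m = dᵢ/dₒ and 1/f = 1/dₒ + 1/dᵢ, substituting dᵢ = m·dₒ gives 1/f = (1 + 1/m)/dₒ, hence dₒ = f·(1 + 1/m).
dₒ = 88.8 × (1 + 1/1.821) = 88.8 × 1.54915 ≈ 137.564 mm.

137.56 mm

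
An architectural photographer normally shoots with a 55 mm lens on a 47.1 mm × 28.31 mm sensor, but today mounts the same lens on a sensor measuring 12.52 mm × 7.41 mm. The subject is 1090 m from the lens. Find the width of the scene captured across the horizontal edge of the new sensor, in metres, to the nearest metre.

248 m

The focal length stays 55 mm; the relevant sensor dimension is now w = 12.52 mm. Object distance dₒ = 1090 m = 1.09e+06 mm.
Thin-lens field width W = w·(dₒ − f)/f = 12.52 × (1.09e+06 − 55)/55 ≈ 248111.116 mm = 248.111 m.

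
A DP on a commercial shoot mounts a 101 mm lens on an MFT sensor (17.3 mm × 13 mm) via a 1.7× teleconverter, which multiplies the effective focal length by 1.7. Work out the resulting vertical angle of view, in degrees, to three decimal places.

Effective focal length f = 101 × 1.7 = 171.7 mm.
α = 2·arctan(13 / (2 × 171.7)) = 2·arctan(0.03786) ≈ 4.3360°.

4.336°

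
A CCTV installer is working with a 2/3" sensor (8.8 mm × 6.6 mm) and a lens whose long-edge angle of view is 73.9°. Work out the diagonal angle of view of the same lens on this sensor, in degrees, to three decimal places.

86.471°

From the long-edge AOV: f = 8.8 / (2·tan(36.95°)) = 8.8 / 1.50437 ≈ 5.8496 mm.
Sensor diagonal = √(8.8² + 6.6²) = √121.0000 ≈ 11.0000 mm.
Diagonal AOV = 2·arctan(11.0000 / (2 × 5.8496)) = 2·arctan(0.94023) ≈ 86.4713°.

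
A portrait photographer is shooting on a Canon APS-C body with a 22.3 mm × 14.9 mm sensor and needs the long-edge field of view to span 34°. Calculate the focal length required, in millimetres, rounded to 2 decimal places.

36.47 mm

From α = 2·arctan(w/2f) we get f = w / (2·tan(α/2)).
With w = 22.3 mm and α/2 = 17°, tan(α/2) ≈ 0.30573, so f ≈ 22.3 / 0.61146 ≈ 36.4700 mm.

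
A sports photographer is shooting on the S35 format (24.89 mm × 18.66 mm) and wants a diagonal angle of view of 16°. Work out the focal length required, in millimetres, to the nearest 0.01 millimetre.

Sensor diagonal = √(24.89² + 18.66²) = √967.7077 ≈ 31.1080 mm.
From α = 2·arctan(d/2f) we get f = d / (2·tan(α/2)).
With d = 31.1080 mm and α/2 = 8°, tan(α/2) ≈ 0.14054, so f ≈ 31.1080 / 0.28108 ≈ 110.6725 mm.

110.67 mm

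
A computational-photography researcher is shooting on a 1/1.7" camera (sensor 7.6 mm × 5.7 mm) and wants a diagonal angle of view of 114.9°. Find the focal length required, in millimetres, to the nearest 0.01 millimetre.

3.03 mm

Sensor diagonal = √(7.6² + 5.7²) = √90.2500 ≈ 9.5000 mm.
From α = 2·arctan(d/2f) we get f = d / (2·tan(α/2)).
With d = 9.5000 mm and α/2 = 57.45°, tan(α/2) ≈ 1.56667, so f ≈ 9.5000 / 3.13333 ≈ 3.0319 mm.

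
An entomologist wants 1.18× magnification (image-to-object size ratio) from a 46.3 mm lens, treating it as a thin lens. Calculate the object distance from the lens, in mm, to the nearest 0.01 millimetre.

With m = dᵢ/dₒ and 1/f = 1/dₒ + 1/dᵢ, substituting dᵢ = m·dₒ gives 1/f = (1 + 1/m)/dₒ, hence dₒ = f·(1 + 1/m).
dₒ = 46.3 × (1 + 1/1.18) = 46.3 × 1.84746 ≈ 85.537 mm.

85.54 mm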